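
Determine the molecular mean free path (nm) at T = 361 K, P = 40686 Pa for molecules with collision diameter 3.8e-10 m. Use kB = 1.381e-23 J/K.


Mean free path: lambda = kB*T / (sqrt(2) * pi * d^2 * P)
lambda = 1.381e-23 * 361 / (sqrt(2) * pi * (3.8e-10)^2 * 40686)
lambda = 1.90996e-07 m
lambda = 191.0 nm

191.0


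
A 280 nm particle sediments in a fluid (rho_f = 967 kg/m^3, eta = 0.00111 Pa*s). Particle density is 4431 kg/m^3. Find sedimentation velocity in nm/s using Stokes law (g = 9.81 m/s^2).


Radius R = 280/2 nm = 1.4e-07 m
Density difference = 4431 - 967 = 3464 kg/m^3
v = 2 * R^2 * (rho_p - rho_f) * g / (9 * eta)
v = 2 * (1.4e-07)^2 * 3464 * 9.81 / (9 * 0.00111)
v = 1.33342e-07 m/s = 133.3422 nm/s

133.3422


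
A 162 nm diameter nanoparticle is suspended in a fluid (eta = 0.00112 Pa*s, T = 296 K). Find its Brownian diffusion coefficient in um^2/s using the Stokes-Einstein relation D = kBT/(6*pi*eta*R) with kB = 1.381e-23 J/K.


Radius R = 162/2 = 81 nm = 8.1e-08 m
D = kB*T / (6*pi*eta*R)
D = 1.381e-23 * 296 / (6 * pi * 0.00112 * 8.1e-08)
D = 2.39046e-12 m^2/s = 2.39 um^2/s

2.39


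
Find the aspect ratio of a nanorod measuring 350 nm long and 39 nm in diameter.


Aspect ratio AR = length / diameter
AR = 350 / 39
AR = 8.97

8.97


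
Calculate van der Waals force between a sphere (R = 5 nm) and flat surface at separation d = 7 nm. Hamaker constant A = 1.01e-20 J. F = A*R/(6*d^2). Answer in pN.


Convert to SI: R = 5 nm = 5e-09 m, d = 7 nm = 7e-09 m
F = A * R / (6 * d^2)
F = 1.01e-20 * 5e-09 / (6 * (7e-09)^2)
F = 1.71769e-13 N = 0.172 pN

0.172


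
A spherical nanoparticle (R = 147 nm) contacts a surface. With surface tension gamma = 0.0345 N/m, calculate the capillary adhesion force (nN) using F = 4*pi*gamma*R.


Convert radius: R = 147 nm = 1.47e-07 m
F = 4 * pi * gamma * R
F = 4 * pi * 0.0345 * 1.47e-07
F = 6.37303e-08 N = 63.7303 nN

63.7303


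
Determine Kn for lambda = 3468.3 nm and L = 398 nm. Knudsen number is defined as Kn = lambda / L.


Knudsen number Kn = lambda / L
Kn = 3468.3 / 398
Kn = 8.7143

8.7143


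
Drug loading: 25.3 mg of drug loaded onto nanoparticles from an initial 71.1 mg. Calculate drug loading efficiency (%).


Drug loading efficiency = (drug loaded / drug initial) * 100
DLE = 25.3 / 71.1 * 100
DLE = 0.3558 * 100
DLE = 35.58%

35.58


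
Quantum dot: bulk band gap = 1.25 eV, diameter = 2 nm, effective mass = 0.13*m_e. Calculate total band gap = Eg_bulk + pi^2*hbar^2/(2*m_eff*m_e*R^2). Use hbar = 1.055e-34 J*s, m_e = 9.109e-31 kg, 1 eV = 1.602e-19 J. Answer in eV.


Radius R = 2/2 nm = 1e-09 m
Confinement energy dE = pi^2 * hbar^2 / (2 * m_eff * m_e * R^2)
dE = pi^2 * (1.055e-34)^2 / (2 * 0.13 * 9.109e-31 * (1e-09)^2) J, divided by 1.602e-19 J/eV
dE = 2.8953 eV
Total band gap = E_g(bulk) + dE = 1.25 + 2.8953 = 4.1453 eV

4.1453


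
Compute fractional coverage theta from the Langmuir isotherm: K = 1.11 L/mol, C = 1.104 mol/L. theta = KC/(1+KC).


Langmuir isotherm: theta = K*C / (1 + K*C)
K*C = 1.11 * 1.104 = 1.22544
theta = 1.22544 / (1 + 1.22544) = 1.22544 / 2.22544
theta = 0.5507

0.5507


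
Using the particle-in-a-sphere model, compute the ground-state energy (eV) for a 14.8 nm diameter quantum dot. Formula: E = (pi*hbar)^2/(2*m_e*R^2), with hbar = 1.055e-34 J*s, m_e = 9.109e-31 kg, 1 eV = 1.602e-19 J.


Radius R = 14.8/2 = 7.4 nm = 7.4e-09 m
E = (pi * 1.055e-34)^2 / (2 * 9.109e-31 * (7.4e-09)^2)
E(J) = 1.10113e-21
E = E(J) / 1.602e-19 = 0.0069 eV

0.0069


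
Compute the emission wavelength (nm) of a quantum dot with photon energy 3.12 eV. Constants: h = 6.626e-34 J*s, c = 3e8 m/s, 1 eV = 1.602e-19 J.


Convert energy: E = 3.12 eV = 3.12 * 1.602e-19 = 4.99824e-19 J
lambda = h*c / E = 6.626e-34 * 3e8 / 4.99824e-19
lambda = 3.977e-07 m = 397.7 nm

397.7


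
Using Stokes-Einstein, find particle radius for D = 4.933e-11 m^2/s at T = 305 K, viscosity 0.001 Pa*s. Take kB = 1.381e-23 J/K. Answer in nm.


Stokes-Einstein: R = kB*T / (6*pi*eta*D)
R = 1.381e-23 * 305 / (6 * pi * 0.001 * 4.933e-11)
R = 4.52982e-09 m = 4.53 nm

4.53


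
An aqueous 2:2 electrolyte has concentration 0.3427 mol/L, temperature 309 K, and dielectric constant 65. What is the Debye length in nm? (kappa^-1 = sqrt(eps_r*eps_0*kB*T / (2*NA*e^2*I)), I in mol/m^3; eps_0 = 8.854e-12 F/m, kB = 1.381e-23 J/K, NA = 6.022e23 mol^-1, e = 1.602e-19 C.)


Ionic strength I = 0.3427 * 2^2 * 1000 = 1370.8 mol/m^3
kappa^-1 = sqrt(65 * 8.854e-12 * 1.381e-23 * 309 / (2 * 6.022e23 * (1.602e-19)^2 * 1370.8))
kappa^-1 = 0.241 nm

0.241


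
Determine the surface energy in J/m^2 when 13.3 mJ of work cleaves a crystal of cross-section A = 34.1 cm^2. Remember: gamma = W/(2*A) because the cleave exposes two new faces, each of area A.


Convert: A = 34.1 cm^2 = 0.00341 m^2, W = 13.3 mJ = 0.0133 J
Cleaving exposes two faces of area A, so total new surface = 2*A and gamma = W / (2*A)
gamma = 0.0133 / (2 * 0.00341)
gamma = 1.95 J/m^2

1.95


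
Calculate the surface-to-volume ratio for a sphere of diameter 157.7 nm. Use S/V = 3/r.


Radius r = 157.7/2 = 78.85 nm
S/V = 3 / r = 3 / 78.85
S/V = 0.038 nm^-1

0.038


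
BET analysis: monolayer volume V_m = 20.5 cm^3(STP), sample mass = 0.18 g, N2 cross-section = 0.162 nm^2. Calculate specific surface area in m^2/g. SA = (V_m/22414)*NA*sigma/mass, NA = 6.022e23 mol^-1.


Number of moles in monolayer = V_m / 22414 = 20.5 / 22414 = 0.00091461
Number of molecules = moles * NA = 0.00091461 * 6.022e23
SA = molecules * sigma / mass
SA = (20.5 / 22414) * 6.022e23 * 0.162e-18 / 0.18
SA = 495.7 m^2/g

495.7


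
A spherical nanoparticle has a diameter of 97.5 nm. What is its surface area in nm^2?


Radius r = 97.5/2 = 48.75 nm
Surface area SA = 4 * pi * r^2
SA = 4 * pi * (48.75)^2
SA = 29864.77 nm^2

29864.77


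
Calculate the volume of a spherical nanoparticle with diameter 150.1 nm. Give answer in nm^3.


Radius r = 150.1/2 = 75.05 nm
Volume V = (4/3) * pi * r^3
V = (4/3) * pi * (75.05)^3
V = 1770682.52 nm^3

1770682.52


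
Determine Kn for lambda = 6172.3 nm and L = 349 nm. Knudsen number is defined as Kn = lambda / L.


Knudsen number Kn = lambda / L
Kn = 6172.3 / 349
Kn = 17.6857

17.6857


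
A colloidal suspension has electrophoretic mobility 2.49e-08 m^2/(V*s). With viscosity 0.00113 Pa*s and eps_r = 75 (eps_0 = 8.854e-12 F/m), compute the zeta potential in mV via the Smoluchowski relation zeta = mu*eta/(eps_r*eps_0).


Smoluchowski equation: zeta = mu * eta / (eps_r * eps_0)
zeta = 2.49e-08 * 0.00113 / (75 * 8.854e-12)
zeta = 0.042372 V = 42.37 mV

42.37


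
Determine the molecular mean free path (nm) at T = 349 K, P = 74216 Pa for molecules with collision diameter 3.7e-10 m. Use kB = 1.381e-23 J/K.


Mean free path: lambda = kB*T / (sqrt(2) * pi * d^2 * P)
lambda = 1.381e-23 * 349 / (sqrt(2) * pi * (3.7e-10)^2 * 74216)
lambda = 1.06771e-07 m
lambda = 106.77 nm

106.77


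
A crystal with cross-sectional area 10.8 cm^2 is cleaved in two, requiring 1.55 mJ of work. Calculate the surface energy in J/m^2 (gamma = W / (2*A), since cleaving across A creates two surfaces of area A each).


Convert: A = 10.8 cm^2 = 0.00108 m^2, W = 1.55 mJ = 0.00155 J
Cleaving exposes two faces of area A, so total new surface = 2*A and gamma = W / (2*A)
gamma = 0.00155 / (2 * 0.00108)
gamma = 0.718 J/m^2

0.718


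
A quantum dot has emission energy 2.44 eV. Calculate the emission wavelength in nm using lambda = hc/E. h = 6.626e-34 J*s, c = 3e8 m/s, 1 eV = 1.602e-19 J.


Convert energy: E = 2.44 eV = 2.44 * 1.602e-19 = 3.90888e-19 J
lambda = h*c / E = 6.626e-34 * 3e8 / 3.90888e-19
lambda = 5.08534e-07 m = 508.5 nm

508.5


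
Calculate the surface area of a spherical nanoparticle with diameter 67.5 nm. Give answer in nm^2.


Radius r = 67.5/2 = 33.75 nm
Surface area SA = 4 * pi * r^2
SA = 4 * pi * (33.75)^2
SA = 14313.88 nm^2

14313.88


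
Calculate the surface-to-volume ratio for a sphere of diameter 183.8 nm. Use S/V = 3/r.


Radius r = 183.8/2 = 91.9 nm
S/V = 3 / r = 3 / 91.9
S/V = 0.0326 nm^-1

0.0326


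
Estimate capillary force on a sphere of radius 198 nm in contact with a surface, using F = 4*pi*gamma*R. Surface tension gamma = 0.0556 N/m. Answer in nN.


Convert radius: R = 198 nm = 1.98e-07 m
F = 4 * pi * gamma * R
F = 4 * pi * 0.0556 * 1.98e-07
F = 1.38341e-07 N = 138.3407 nN

138.3407


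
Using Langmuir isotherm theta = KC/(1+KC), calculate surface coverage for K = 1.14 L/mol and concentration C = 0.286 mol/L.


Langmuir isotherm: theta = K*C / (1 + K*C)
K*C = 1.14 * 0.286 = 0.32604
theta = 0.32604 / (1 + 0.32604) = 0.32604 / 1.32604
theta = 0.2459

0.2459


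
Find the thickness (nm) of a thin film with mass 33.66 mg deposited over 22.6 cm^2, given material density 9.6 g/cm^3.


Convert: m = 33.66 mg = 3.3660e-05 kg, A = 22.6 cm^2 = 2.2600e-03 m^2, rho = 9.6 g/cm^3 = 9600 kg/m^3
t = m / (A * rho)
t = 3.3660e-05 / (2.2600e-03 * 9600)
t = 1.5514e-06 m = 1551.4 nm

1551.4


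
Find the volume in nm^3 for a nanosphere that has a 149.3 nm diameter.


Radius r = 149.3/2 = 74.65 nm
Volume V = (4/3) * pi * r^3
V = (4/3) * pi * (74.65)^3
V = 1742521.1 nm^3

1742521.1


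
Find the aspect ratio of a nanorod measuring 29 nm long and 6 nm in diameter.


Aspect ratio AR = length / diameter
AR = 29 / 6
AR = 4.83

4.83


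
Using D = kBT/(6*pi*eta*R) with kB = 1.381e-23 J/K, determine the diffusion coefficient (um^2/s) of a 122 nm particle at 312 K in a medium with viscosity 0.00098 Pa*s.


Radius R = 122/2 = 61 nm = 6.1e-08 m
D = kB*T / (6*pi*eta*R)
D = 1.381e-23 * 312 / (6 * pi * 0.00098 * 6.1e-08)
D = 3.82377e-12 m^2/s = 3.824 um^2/s

3.824


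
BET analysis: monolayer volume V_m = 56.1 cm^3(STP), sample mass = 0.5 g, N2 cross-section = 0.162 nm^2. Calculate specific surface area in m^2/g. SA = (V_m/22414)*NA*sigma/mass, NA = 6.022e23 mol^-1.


Number of moles in monolayer = V_m / 22414 = 56.1 / 22414 = 0.0025029
Number of molecules = moles * NA = 0.0025029 * 6.022e23
SA = molecules * sigma / mass
SA = (56.1 / 22414) * 6.022e23 * 0.162e-18 / 0.5
SA = 488.3 m^2/g

488.3


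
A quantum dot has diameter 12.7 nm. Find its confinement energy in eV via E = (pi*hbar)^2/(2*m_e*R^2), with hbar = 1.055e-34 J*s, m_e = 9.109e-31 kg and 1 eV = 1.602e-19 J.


Radius R = 12.7/2 = 6.35 nm = 6.35e-09 m
E = (pi * 1.055e-34)^2 / (2 * 9.109e-31 * (6.35e-09)^2)
E(J) = 1.4954e-21
E = E(J) / 1.602e-19 = 0.0093 eV

0.0093


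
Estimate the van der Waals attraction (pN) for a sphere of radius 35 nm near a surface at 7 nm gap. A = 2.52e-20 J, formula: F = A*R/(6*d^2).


Convert to SI: R = 35 nm = 3.5e-08 m, d = 7 nm = 7e-09 m
F = A * R / (6 * d^2)
F = 2.52e-20 * 3.5e-08 / (6 * (7e-09)^2)
F = 3e-12 N = 3.0 pN

3.0


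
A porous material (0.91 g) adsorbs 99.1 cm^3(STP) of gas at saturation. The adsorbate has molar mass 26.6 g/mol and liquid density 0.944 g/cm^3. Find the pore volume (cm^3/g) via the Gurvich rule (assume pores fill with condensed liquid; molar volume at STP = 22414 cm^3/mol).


Moles adsorbed n = V_ads / 22414 = 99.1 / 22414 = 4.421344e-03 mol
Liquid volume V_liq = n * M / rho_liq = 4.421344e-03 * 26.6 / 0.944 = 0.12458 cm^3
Specific pore volume V_pore = V_liq / m_sample = 0.12458 / 0.91
V_pore = 0.1369 cm^3/g

0.1369


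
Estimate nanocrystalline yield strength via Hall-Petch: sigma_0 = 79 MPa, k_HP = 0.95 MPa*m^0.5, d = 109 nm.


d = 109 nm = 1.09e-07 m
sqrt(d) = 0.0003301515
Hall-Petch contribution = k / sqrt(d) = 0.95 / 0.0003301515 = 2877.5 MPa
sigma = sigma_0 + k/sqrt(d) = 79 + 2877.5 = 2956.5 MPa

2956.5


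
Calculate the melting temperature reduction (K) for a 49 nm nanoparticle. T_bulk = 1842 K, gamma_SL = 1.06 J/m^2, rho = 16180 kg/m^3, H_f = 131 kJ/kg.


Radius R = 49/2 = 24.5 nm = 2.45e-08 m
Convert H_f = 131 kJ/kg = 131000 J/kg
dT = 2 * gamma_SL * T_bulk / (rho * H_f * R)
dT = 2 * 1.06 * 1842 / (16180 * 131000 * 2.45e-08)
dT = 75.2 K

75.2


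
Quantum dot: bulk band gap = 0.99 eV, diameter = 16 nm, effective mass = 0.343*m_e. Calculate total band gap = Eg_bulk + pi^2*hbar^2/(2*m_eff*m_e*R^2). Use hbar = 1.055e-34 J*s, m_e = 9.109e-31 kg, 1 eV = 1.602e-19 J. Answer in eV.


Radius R = 16/2 nm = 8e-09 m
Confinement energy dE = pi^2 * hbar^2 / (2 * m_eff * m_e * R^2)
dE = pi^2 * (1.055e-34)^2 / (2 * 0.343 * 9.109e-31 * (8e-09)^2) J, divided by 1.602e-19 J/eV
dE = 0.0171 eV
Total band gap = E_g(bulk) + dE = 0.99 + 0.0171 = 1.0071 eV

1.0071


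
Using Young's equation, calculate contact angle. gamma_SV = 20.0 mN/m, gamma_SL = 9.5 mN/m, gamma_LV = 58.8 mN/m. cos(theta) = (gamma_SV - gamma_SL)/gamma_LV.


cos(theta) = (gamma_SV - gamma_SL) / gamma_LV
cos(theta) = (20.0 - 9.5) / 58.8
cos(theta) = 0.178571
theta = arccos(0.178571) = 79.71 degrees

79.71


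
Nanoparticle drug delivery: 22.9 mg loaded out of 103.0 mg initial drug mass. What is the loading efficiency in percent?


Drug loading efficiency = (drug loaded / drug initial) * 100
DLE = 22.9 / 103.0 * 100
DLE = 0.2223 * 100
DLE = 22.23%

22.23


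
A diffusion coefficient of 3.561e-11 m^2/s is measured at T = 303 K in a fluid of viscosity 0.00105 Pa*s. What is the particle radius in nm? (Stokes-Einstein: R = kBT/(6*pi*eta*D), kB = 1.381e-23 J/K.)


Stokes-Einstein: R = kB*T / (6*pi*eta*D)
R = 1.381e-23 * 303 / (6 * pi * 0.00105 * 3.561e-11)
R = 5.93709e-09 m = 5.94 nm

5.94


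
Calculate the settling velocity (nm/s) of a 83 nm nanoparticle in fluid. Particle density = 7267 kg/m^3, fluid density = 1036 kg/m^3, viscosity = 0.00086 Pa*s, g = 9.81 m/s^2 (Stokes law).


Radius R = 83/2 nm = 4.15e-08 m
Density difference = 7267 - 1036 = 6231 kg/m^3
v = 2 * R^2 * (rho_p - rho_f) * g / (9 * eta)
v = 2 * (4.15e-08)^2 * 6231 * 9.81 / (9 * 0.00086)
v = 2.72027e-08 m/s = 27.2027 nm/s

27.2027


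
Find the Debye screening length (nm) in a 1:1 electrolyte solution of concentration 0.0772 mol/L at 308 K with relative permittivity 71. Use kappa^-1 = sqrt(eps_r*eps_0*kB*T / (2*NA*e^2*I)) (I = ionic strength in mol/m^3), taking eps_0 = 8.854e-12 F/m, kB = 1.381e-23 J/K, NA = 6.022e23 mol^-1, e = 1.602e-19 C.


Ionic strength I = 0.0772 * 1^2 * 1000 = 77.2 mol/m^3
kappa^-1 = sqrt(71 * 8.854e-12 * 1.381e-23 * 308 / (2 * 6.022e23 * (1.602e-19)^2 * 77.2))
kappa^-1 = 1.059 nm

1.059


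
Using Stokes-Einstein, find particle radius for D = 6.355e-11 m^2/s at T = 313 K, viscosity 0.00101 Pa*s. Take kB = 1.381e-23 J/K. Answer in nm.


Stokes-Einstein: R = kB*T / (6*pi*eta*D)
R = 1.381e-23 * 313 / (6 * pi * 0.00101 * 6.355e-11)
R = 3.57273e-09 m = 3.57 nm

3.57


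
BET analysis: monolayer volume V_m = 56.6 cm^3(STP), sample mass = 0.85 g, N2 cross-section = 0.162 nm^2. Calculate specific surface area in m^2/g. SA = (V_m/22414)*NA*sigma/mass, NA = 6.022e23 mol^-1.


Number of moles in monolayer = V_m / 22414 = 56.6 / 22414 = 0.00252521
Number of molecules = moles * NA = 0.00252521 * 6.022e23
SA = molecules * sigma / mass
SA = (56.6 / 22414) * 6.022e23 * 0.162e-18 / 0.85
SA = 289.8 m^2/g

289.8


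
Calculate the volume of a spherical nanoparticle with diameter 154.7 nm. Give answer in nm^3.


Radius r = 154.7/2 = 77.35 nm
Volume V = (4/3) * pi * r^3
V = (4/3) * pi * (77.35)^3
V = 1938516.77 nm^3

1938516.77


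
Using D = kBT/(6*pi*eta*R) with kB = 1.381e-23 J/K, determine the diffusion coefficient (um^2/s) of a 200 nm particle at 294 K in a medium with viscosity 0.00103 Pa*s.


Radius R = 200/2 = 100 nm = 1e-07 m
D = kB*T / (6*pi*eta*R)
D = 1.381e-23 * 294 / (6 * pi * 0.00103 * 1e-07)
D = 2.09123e-12 m^2/s = 2.091 um^2/s

2.091


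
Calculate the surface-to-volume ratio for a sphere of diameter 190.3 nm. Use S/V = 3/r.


Radius r = 190.3/2 = 95.15 nm
S/V = 3 / r = 3 / 95.15
S/V = 0.0315 nm^-1

0.0315


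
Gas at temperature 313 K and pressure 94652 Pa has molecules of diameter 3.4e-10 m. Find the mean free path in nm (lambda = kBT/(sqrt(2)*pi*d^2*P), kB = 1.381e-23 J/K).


Mean free path: lambda = kB*T / (sqrt(2) * pi * d^2 * P)
lambda = 1.381e-23 * 313 / (sqrt(2) * pi * (3.4e-10)^2 * 94652)
lambda = 8.89171e-08 m
lambda = 88.92 nm

88.92


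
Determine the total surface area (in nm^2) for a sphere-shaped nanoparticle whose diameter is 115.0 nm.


Radius r = 115.0/2 = 57.5 nm
Surface area SA = 4 * pi * r^2
SA = 4 * pi * (57.5)^2
SA = 41547.56 nm^2

41547.56


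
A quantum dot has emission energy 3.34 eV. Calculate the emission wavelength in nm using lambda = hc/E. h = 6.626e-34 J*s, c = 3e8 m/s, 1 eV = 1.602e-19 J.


Convert energy: E = 3.34 eV = 3.34 * 1.602e-19 = 5.35068e-19 J
lambda = h*c / E = 6.626e-34 * 3e8 / 5.35068e-19
lambda = 3.71504e-07 m = 371.5 nm

371.5


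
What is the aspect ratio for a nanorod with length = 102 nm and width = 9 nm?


Aspect ratio AR = length / diameter
AR = 102 / 9
AR = 11.33

11.33


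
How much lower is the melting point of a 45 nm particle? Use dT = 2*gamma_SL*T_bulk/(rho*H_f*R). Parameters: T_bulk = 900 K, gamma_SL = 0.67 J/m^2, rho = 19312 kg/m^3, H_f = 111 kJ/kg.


Radius R = 45/2 = 22.5 nm = 2.25e-08 m
Convert H_f = 111 kJ/kg = 111000 J/kg
dT = 2 * gamma_SL * T_bulk / (rho * H_f * R)
dT = 2 * 0.67 * 900 / (19312 * 111000 * 2.25e-08)
dT = 25.0 K

25.0


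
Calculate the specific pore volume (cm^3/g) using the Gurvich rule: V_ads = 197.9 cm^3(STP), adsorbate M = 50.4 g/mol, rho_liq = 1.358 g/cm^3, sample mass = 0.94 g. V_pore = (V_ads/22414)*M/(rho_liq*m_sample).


Moles adsorbed n = V_ads / 22414 = 197.9 / 22414 = 8.829303e-03 mol
Liquid volume V_liq = n * M / rho_liq = 8.829303e-03 * 50.4 / 1.358 = 0.32769 cm^3
Specific pore volume V_pore = V_liq / m_sample = 0.32769 / 0.94
V_pore = 0.3486 cm^3/g

0.3486


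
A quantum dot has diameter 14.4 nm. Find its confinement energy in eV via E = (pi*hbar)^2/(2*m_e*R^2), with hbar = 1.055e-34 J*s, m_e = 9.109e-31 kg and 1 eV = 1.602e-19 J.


Radius R = 14.4/2 = 7.2 nm = 7.2e-09 m
E = (pi * 1.055e-34)^2 / (2 * 9.109e-31 * (7.2e-09)^2)
E(J) = 1.16316e-21
E = E(J) / 1.602e-19 = 0.0073 eV

0.0073


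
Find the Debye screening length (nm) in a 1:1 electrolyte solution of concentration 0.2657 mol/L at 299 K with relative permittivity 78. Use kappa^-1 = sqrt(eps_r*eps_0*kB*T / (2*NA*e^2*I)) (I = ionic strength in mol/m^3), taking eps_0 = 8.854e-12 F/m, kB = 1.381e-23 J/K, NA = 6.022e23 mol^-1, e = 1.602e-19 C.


Ionic strength I = 0.2657 * 1^2 * 1000 = 265.7 mol/m^3
kappa^-1 = sqrt(78 * 8.854e-12 * 1.381e-23 * 299 / (2 * 6.022e23 * (1.602e-19)^2 * 265.7))
kappa^-1 = 0.589 nm

0.589


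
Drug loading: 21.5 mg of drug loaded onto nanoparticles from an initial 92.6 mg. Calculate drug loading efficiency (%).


Drug loading efficiency = (drug loaded / drug initial) * 100
DLE = 21.5 / 92.6 * 100
DLE = 0.2322 * 100
DLE = 23.22%

23.22


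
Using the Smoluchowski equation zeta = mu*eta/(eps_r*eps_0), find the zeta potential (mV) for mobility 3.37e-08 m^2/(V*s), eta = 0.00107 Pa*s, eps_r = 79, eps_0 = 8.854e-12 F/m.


Smoluchowski equation: zeta = mu * eta / (eps_r * eps_0)
zeta = 3.37e-08 * 0.00107 / (79 * 8.854e-12)
zeta = 0.051552 V = 51.55 mV

51.55


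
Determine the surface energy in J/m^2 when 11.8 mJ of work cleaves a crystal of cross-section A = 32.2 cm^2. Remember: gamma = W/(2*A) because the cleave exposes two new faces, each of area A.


Convert: A = 32.2 cm^2 = 0.00322 m^2, W = 11.8 mJ = 0.0118 J
Cleaving exposes two faces of area A, so total new surface = 2*A and gamma = W / (2*A)
gamma = 0.0118 / (2 * 0.00322)
gamma = 1.832 J/m^2

1.832


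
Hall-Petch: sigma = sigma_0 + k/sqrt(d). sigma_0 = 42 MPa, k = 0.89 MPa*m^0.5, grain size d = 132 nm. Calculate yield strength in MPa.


d = 132 nm = 1.32e-07 m
sqrt(d) = 0.000363318
Hall-Petch contribution = k / sqrt(d) = 0.89 / 0.000363318 = 2449.6 MPa
sigma = sigma_0 + k/sqrt(d) = 42 + 2449.6 = 2491.6 MPa

2491.6


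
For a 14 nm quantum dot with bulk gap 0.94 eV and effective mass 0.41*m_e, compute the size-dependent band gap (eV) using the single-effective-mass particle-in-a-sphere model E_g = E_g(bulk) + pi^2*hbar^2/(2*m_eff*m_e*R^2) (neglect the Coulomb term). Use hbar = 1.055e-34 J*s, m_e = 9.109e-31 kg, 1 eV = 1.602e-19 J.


Radius R = 14/2 nm = 7e-09 m
Confinement energy dE = pi^2 * hbar^2 / (2 * m_eff * m_e * R^2)
dE = pi^2 * (1.055e-34)^2 / (2 * 0.41 * 9.109e-31 * (7e-09)^2) J, divided by 1.602e-19 J/eV
dE = 0.0187 eV
Total band gap = E_g(bulk) + dE = 0.94 + 0.0187 = 0.9587 eV

0.9587


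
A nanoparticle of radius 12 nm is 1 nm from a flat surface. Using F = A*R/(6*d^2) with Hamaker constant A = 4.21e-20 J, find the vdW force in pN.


Convert to SI: R = 12 nm = 1.2e-08 m, d = 1 nm = 1e-09 m
F = A * R / (6 * d^2)
F = 4.21e-20 * 1.2e-08 / (6 * (1e-09)^2)
F = 8.42e-11 N = 84.2 pN

84.2


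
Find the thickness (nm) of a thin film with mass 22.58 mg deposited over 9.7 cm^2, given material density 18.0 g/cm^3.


Convert: m = 22.58 mg = 2.2580e-05 kg, A = 9.7 cm^2 = 9.7000e-04 m^2, rho = 18.0 g/cm^3 = 18000 kg/m^3
t = m / (A * rho)
t = 2.2580e-05 / (9.7000e-04 * 18000)
t = 1.2932e-06 m = 1293.2 nm

1293.2


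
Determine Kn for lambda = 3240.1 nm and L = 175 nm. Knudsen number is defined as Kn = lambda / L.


Knudsen number Kn = lambda / L
Kn = 3240.1 / 175
Kn = 18.5149

18.5149


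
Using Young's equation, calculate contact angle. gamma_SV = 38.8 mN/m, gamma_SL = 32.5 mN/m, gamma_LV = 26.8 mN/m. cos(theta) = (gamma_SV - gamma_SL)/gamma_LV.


cos(theta) = (gamma_SV - gamma_SL) / gamma_LV
cos(theta) = (38.8 - 32.5) / 26.8
cos(theta) = 0.235075
theta = arccos(0.235075) = 76.4 degrees

76.4


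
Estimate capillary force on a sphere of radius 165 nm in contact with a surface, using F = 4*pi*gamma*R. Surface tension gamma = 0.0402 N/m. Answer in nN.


Convert radius: R = 165 nm = 1.65e-07 m
F = 4 * pi * gamma * R
F = 4 * pi * 0.0402 * 1.65e-07
F = 8.33527e-08 N = 83.3527 nN

83.3527


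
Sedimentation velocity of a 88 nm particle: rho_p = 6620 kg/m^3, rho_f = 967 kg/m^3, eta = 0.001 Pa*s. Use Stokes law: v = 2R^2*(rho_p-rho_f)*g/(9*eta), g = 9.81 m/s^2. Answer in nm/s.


Radius R = 88/2 nm = 4.4e-08 m
Density difference = 6620 - 967 = 5653 kg/m^3
v = 2 * R^2 * (rho_p - rho_f) * g / (9 * eta)
v = 2 * (4.4e-08)^2 * 5653 * 9.81 / (9 * 0.001)
v = 2.38584e-08 m/s = 23.8584 nm/s

23.8584


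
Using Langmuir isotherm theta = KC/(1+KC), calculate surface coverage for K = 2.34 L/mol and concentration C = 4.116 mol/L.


Langmuir isotherm: theta = K*C / (1 + K*C)
K*C = 2.34 * 4.116 = 9.63144
theta = 9.63144 / (1 + 9.63144) = 9.63144 / 10.63144
theta = 0.9059

0.9059


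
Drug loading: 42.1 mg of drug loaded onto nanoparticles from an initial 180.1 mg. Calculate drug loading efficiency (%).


Drug loading efficiency = (drug loaded / drug initial) * 100
DLE = 42.1 / 180.1 * 100
DLE = 0.2338 * 100
DLE = 23.38%

23.38


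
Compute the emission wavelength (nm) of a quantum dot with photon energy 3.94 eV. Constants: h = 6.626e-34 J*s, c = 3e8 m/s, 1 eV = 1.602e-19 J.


Convert energy: E = 3.94 eV = 3.94 * 1.602e-19 = 6.31188e-19 J
lambda = h*c / E = 6.626e-34 * 3e8 / 6.31188e-19
lambda = 3.1493e-07 m = 314.9 nm

314.9


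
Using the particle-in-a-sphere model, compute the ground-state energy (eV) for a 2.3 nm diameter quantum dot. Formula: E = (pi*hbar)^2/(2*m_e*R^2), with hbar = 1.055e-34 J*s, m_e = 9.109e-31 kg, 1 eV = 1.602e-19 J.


Radius R = 2.3/2 = 1.15 nm = 1.15e-09 m
E = (pi * 1.055e-34)^2 / (2 * 9.109e-31 * (1.15e-09)^2)
E(J) = 4.55941e-20
E = E(J) / 1.602e-19 = 0.2846 eV

0.2846


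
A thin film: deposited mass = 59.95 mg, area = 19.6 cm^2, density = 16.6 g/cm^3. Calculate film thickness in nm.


Convert: m = 59.95 mg = 5.9950e-05 kg, A = 19.6 cm^2 = 1.9600e-03 m^2, rho = 16.6 g/cm^3 = 16600 kg/m^3
t = m / (A * rho)
t = 5.9950e-05 / (1.9600e-03 * 16600)
t = 1.8426e-06 m = 1842.6 nm

1842.6


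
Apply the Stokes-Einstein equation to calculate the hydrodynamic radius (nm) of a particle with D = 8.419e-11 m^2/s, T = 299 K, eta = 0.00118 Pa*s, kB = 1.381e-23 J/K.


Stokes-Einstein: R = kB*T / (6*pi*eta*D)
R = 1.381e-23 * 299 / (6 * pi * 0.00118 * 8.419e-11)
R = 2.20506e-09 m = 2.21 nm

2.21


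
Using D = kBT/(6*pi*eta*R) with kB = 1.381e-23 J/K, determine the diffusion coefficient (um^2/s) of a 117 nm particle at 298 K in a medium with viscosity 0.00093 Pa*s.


Radius R = 117/2 = 58.5 nm = 5.85e-08 m
D = kB*T / (6*pi*eta*R)
D = 1.381e-23 * 298 / (6 * pi * 0.00093 * 5.85e-08)
D = 4.01301e-12 m^2/s = 4.013 um^2/s

4.013


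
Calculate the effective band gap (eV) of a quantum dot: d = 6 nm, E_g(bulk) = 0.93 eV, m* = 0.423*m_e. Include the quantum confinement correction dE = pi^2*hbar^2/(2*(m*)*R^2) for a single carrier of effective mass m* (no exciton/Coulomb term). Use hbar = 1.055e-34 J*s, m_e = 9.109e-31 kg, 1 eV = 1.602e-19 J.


Radius R = 6/2 nm = 3e-09 m
Confinement energy dE = pi^2 * hbar^2 / (2 * m_eff * m_e * R^2)
dE = pi^2 * (1.055e-34)^2 / (2 * 0.423 * 9.109e-31 * (3e-09)^2) J, divided by 1.602e-19 J/eV
dE = 0.0989 eV
Total band gap = E_g(bulk) + dE = 0.93 + 0.0989 = 1.0289 eV

1.0289


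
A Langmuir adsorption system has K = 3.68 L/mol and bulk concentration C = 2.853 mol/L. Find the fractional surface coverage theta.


Langmuir isotherm: theta = K*C / (1 + K*C)
K*C = 3.68 * 2.853 = 10.49904
theta = 10.49904 / (1 + 10.49904) = 10.49904 / 11.49904
theta = 0.913

0.913


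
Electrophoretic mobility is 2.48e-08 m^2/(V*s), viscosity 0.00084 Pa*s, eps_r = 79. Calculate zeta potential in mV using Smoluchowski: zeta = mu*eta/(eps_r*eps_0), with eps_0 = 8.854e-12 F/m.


Smoluchowski equation: zeta = mu * eta / (eps_r * eps_0)
zeta = 2.48e-08 * 0.00084 / (79 * 8.854e-12)
zeta = 0.029783 V = 29.78 mV

29.78


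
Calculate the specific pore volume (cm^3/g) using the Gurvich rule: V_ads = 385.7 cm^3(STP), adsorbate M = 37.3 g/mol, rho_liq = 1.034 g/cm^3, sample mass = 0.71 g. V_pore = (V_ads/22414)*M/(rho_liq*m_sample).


Moles adsorbed n = V_ads / 22414 = 385.7 / 22414 = 1.720800e-02 mol
Liquid volume V_liq = n * M / rho_liq = 1.720800e-02 * 37.3 / 1.034 = 0.62075 cm^3
Specific pore volume V_pore = V_liq / m_sample = 0.62075 / 0.71
V_pore = 0.8743 cm^3/g

0.8743


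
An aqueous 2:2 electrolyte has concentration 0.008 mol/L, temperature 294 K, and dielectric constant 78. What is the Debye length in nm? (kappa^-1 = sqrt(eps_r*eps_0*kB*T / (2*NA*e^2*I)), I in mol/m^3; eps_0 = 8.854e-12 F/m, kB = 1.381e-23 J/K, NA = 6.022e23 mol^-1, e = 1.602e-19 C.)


Ionic strength I = 0.008 * 2^2 * 1000 = 32 mol/m^3
kappa^-1 = sqrt(78 * 8.854e-12 * 1.381e-23 * 294 / (2 * 6.022e23 * (1.602e-19)^2 * 32))
kappa^-1 = 1.684 nm

1.684


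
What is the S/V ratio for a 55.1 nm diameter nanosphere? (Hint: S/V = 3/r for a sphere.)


Radius r = 55.1/2 = 27.55 nm
S/V = 3 / r = 3 / 27.55
S/V = 0.1089 nm^-1

0.1089


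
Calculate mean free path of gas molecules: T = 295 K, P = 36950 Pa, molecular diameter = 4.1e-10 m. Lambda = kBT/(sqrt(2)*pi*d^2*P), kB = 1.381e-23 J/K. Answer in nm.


Mean free path: lambda = kB*T / (sqrt(2) * pi * d^2 * P)
lambda = 1.381e-23 * 295 / (sqrt(2) * pi * (4.1e-10)^2 * 36950)
lambda = 1.47628e-07 m
lambda = 147.63 nm

147.63


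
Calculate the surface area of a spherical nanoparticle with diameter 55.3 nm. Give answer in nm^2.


Radius r = 55.3/2 = 27.65 nm
Surface area SA = 4 * pi * r^2
SA = 4 * pi * (27.65)^2
SA = 9607.27 nm^2

9607.27


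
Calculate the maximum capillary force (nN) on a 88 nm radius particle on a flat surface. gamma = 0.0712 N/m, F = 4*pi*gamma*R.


Convert radius: R = 88 nm = 8.8e-08 m
F = 4 * pi * gamma * R
F = 4 * pi * 0.0712 * 8.8e-08
F = 7.87359e-08 N = 78.7359 nN

78.7359


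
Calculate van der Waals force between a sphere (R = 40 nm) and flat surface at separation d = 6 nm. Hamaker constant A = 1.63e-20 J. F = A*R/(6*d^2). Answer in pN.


Convert to SI: R = 40 nm = 4e-08 m, d = 6 nm = 6e-09 m
F = A * R / (6 * d^2)
F = 1.63e-20 * 4e-08 / (6 * (6e-09)^2)
F = 3.01852e-12 N = 3.019 pN

3.019


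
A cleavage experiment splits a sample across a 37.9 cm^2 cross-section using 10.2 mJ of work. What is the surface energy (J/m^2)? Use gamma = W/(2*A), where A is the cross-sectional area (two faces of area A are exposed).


Convert: A = 37.9 cm^2 = 0.00379 m^2, W = 10.2 mJ = 0.0102 J
Cleaving exposes two faces of area A, so total new surface = 2*A and gamma = W / (2*A)
gamma = 0.0102 / (2 * 0.00379)
gamma = 1.346 J/m^2

1.346


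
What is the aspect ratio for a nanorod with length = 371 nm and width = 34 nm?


Aspect ratio AR = length / diameter
AR = 371 / 34
AR = 10.91

10.91


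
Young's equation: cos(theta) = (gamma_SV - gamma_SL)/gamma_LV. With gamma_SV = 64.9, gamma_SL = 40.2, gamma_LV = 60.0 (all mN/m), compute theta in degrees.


cos(theta) = (gamma_SV - gamma_SL) / gamma_LV
cos(theta) = (64.9 - 40.2) / 60.0
cos(theta) = 0.411667
theta = arccos(0.411667) = 65.69 degrees

65.69


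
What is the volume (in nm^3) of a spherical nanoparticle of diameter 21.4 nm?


Radius r = 21.4/2 = 10.7 nm
Volume V = (4/3) * pi * r^3
V = (4/3) * pi * (10.7)^3
V = 5131.45 nm^3

5131.45


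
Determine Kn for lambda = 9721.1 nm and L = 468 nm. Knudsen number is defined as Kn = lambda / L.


Knudsen number Kn = lambda / L
Kn = 9721.1 / 468
Kn = 20.7716

20.7716


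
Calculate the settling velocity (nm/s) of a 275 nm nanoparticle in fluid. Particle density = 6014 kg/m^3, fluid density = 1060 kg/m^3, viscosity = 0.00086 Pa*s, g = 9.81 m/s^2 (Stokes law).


Radius R = 275/2 nm = 1.375e-07 m
Density difference = 6014 - 1060 = 4954 kg/m^3
v = 2 * R^2 * (rho_p - rho_f) * g / (9 * eta)
v = 2 * (1.375e-07)^2 * 4954 * 9.81 / (9 * 0.00086)
v = 2.37421e-07 m/s = 237.4212 nm/s

237.4212


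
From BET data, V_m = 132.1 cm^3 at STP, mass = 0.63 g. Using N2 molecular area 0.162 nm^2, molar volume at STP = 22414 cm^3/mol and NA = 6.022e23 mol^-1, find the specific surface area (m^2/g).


Number of moles in monolayer = V_m / 22414 = 132.1 / 22414 = 0.00589364
Number of molecules = moles * NA = 0.00589364 * 6.022e23
SA = molecules * sigma / mass
SA = (132.1 / 22414) * 6.022e23 * 0.162e-18 / 0.63
SA = 912.6 m^2/g

912.6


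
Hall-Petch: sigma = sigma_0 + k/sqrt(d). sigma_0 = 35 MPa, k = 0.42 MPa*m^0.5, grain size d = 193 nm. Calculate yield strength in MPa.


d = 193 nm = 1.93e-07 m
sqrt(d) = 0.0004393177
Hall-Petch contribution = k / sqrt(d) = 0.42 / 0.0004393177 = 956.0 MPa
sigma = sigma_0 + k/sqrt(d) = 35 + 956.0 = 991.0 MPa

991.0


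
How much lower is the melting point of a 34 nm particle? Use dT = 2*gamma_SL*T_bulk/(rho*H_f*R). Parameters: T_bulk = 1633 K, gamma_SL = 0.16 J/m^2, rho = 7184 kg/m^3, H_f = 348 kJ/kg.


Radius R = 34/2 = 17 nm = 1.7e-08 m
Convert H_f = 348 kJ/kg = 348000 J/kg
dT = 2 * gamma_SL * T_bulk / (rho * H_f * R)
dT = 2 * 0.16 * 1633 / (7184 * 348000 * 1.7e-08)
dT = 12.3 K

12.3


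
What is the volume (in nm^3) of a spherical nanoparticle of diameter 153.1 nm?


Radius r = 153.1/2 = 76.55 nm
Volume V = (4/3) * pi * r^3
V = (4/3) * pi * (76.55)^3
V = 1878988.81 nm^3

1878988.81


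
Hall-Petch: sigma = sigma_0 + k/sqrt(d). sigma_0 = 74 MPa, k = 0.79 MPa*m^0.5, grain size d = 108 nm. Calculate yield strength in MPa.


d = 108 nm = 1.08e-07 m
sqrt(d) = 0.0003286335
Hall-Petch contribution = k / sqrt(d) = 0.79 / 0.0003286335 = 2403.9 MPa
sigma = sigma_0 + k/sqrt(d) = 74 + 2403.9 = 2477.9 MPa

2477.9


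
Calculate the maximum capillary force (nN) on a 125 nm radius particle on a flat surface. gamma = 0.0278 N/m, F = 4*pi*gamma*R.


Convert radius: R = 125 nm = 1.25e-07 m
F = 4 * pi * gamma * R
F = 4 * pi * 0.0278 * 1.25e-07
F = 4.36681e-08 N = 43.6681 nN

43.6681


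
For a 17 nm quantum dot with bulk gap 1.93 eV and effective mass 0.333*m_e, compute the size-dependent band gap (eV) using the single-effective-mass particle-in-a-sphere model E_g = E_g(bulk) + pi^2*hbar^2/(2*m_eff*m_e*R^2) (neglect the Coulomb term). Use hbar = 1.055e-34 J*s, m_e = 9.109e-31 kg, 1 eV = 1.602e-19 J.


Radius R = 17/2 nm = 8.5e-09 m
Confinement energy dE = pi^2 * hbar^2 / (2 * m_eff * m_e * R^2)
dE = pi^2 * (1.055e-34)^2 / (2 * 0.333 * 9.109e-31 * (8.5e-09)^2) J, divided by 1.602e-19 J/eV
dE = 0.0156 eV
Total band gap = E_g(bulk) + dE = 1.93 + 0.0156 = 1.9456 eV

1.9456


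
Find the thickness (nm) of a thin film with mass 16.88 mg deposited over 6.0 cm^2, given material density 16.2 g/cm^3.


Convert: m = 16.88 mg = 1.6880e-05 kg, A = 6.0 cm^2 = 6.0000e-04 m^2, rho = 16.2 g/cm^3 = 16200 kg/m^3
t = m / (A * rho)
t = 1.6880e-05 / (6.0000e-04 * 16200)
t = 1.7366e-06 m = 1736.6 nm

1736.6


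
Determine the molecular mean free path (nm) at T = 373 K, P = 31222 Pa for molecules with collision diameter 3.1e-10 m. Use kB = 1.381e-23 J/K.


Mean free path: lambda = kB*T / (sqrt(2) * pi * d^2 * P)
lambda = 1.381e-23 * 373 / (sqrt(2) * pi * (3.1e-10)^2 * 31222)
lambda = 3.86415e-07 m
lambda = 386.41 nm

386.41


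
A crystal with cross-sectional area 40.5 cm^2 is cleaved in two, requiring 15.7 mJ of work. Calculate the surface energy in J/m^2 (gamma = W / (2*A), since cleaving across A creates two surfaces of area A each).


Convert: A = 40.5 cm^2 = 0.00405 m^2, W = 15.7 mJ = 0.0157 J
Cleaving exposes two faces of area A, so total new surface = 2*A and gamma = W / (2*A)
gamma = 0.0157 / (2 * 0.00405)
gamma = 1.938 J/m^2

1.938


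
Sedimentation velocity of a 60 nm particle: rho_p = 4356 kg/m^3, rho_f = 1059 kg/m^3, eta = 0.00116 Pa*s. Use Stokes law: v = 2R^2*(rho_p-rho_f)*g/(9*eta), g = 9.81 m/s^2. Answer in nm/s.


Radius R = 60/2 nm = 3e-08 m
Density difference = 4356 - 1059 = 3297 kg/m^3
v = 2 * R^2 * (rho_p - rho_f) * g / (9 * eta)
v = 2 * (3e-08)^2 * 3297 * 9.81 / (9 * 0.00116)
v = 5.57648e-09 m/s = 5.5765 nm/s

5.5765


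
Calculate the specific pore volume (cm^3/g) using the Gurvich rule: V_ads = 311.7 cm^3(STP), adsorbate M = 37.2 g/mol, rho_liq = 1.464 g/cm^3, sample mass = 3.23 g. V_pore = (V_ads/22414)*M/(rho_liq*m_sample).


Moles adsorbed n = V_ads / 22414 = 311.7 / 22414 = 1.390649e-02 mol
Liquid volume V_liq = n * M / rho_liq = 1.390649e-02 * 37.2 / 1.464 = 0.35336 cm^3
Specific pore volume V_pore = V_liq / m_sample = 0.35336 / 3.23
V_pore = 0.1094 cm^3/g

0.1094


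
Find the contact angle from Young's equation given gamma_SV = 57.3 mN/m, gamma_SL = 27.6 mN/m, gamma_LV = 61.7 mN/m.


cos(theta) = (gamma_SV - gamma_SL) / gamma_LV
cos(theta) = (57.3 - 27.6) / 61.7
cos(theta) = 0.481361
theta = arccos(0.481361) = 61.23 degrees

61.23


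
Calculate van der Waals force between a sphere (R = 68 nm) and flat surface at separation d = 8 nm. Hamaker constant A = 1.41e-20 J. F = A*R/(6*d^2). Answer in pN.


Convert to SI: R = 68 nm = 6.8e-08 m, d = 8 nm = 8e-09 m
F = A * R / (6 * d^2)
F = 1.41e-20 * 6.8e-08 / (6 * (8e-09)^2)
F = 2.49687e-12 N = 2.497 pN

2.497


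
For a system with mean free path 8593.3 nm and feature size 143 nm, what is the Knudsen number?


Knudsen number Kn = lambda / L
Kn = 8593.3 / 143
Kn = 60.093

60.093


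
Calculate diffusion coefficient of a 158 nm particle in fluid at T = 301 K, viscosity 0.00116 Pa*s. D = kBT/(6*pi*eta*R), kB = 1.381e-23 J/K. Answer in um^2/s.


Radius R = 158/2 = 79 nm = 7.9e-08 m
D = kB*T / (6*pi*eta*R)
D = 1.381e-23 * 301 / (6 * pi * 0.00116 * 7.9e-08)
D = 2.40643e-12 m^2/s = 2.406 um^2/s

2.406


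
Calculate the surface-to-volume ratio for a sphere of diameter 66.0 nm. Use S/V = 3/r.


Radius r = 66.0/2 = 33 nm
S/V = 3 / r = 3 / 33
S/V = 0.0909 nm^-1

0.0909


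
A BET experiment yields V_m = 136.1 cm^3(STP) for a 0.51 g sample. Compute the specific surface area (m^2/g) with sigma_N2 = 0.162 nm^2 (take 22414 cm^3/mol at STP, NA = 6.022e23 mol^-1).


Number of moles in monolayer = V_m / 22414 = 136.1 / 22414 = 0.0060721
Number of molecules = moles * NA = 0.0060721 * 6.022e23
SA = molecules * sigma / mass
SA = (136.1 / 22414) * 6.022e23 * 0.162e-18 / 0.51
SA = 1161.5 m^2/g

1161.5


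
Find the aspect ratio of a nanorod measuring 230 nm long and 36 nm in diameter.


Aspect ratio AR = length / diameter
AR = 230 / 36
AR = 6.39

6.39


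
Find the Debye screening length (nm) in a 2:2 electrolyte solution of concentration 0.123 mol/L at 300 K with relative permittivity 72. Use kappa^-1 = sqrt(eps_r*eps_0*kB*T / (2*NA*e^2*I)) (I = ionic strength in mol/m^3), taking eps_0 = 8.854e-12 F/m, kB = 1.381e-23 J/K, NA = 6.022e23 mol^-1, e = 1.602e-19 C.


Ionic strength I = 0.123 * 2^2 * 1000 = 492 mol/m^3
kappa^-1 = sqrt(72 * 8.854e-12 * 1.381e-23 * 300 / (2 * 6.022e23 * (1.602e-19)^2 * 492))
kappa^-1 = 0.417 nm

0.417


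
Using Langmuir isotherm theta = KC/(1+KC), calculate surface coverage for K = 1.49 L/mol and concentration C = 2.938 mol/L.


Langmuir isotherm: theta = K*C / (1 + K*C)
K*C = 1.49 * 2.938 = 4.37762
theta = 4.37762 / (1 + 4.37762) = 4.37762 / 5.37762
theta = 0.814

0.814


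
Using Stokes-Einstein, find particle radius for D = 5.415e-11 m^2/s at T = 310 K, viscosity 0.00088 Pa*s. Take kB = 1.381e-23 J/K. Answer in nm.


Stokes-Einstein: R = kB*T / (6*pi*eta*D)
R = 1.381e-23 * 310 / (6 * pi * 0.00088 * 5.415e-11)
R = 4.76621e-09 m = 4.77 nm

4.77


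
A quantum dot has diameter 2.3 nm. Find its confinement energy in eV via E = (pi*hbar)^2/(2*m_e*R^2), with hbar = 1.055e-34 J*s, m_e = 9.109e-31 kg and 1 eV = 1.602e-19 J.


Radius R = 2.3/2 = 1.15 nm = 1.15e-09 m
E = (pi * 1.055e-34)^2 / (2 * 9.109e-31 * (1.15e-09)^2)
E(J) = 4.55941e-20
E = E(J) / 1.602e-19 = 0.2846 eV

0.2846


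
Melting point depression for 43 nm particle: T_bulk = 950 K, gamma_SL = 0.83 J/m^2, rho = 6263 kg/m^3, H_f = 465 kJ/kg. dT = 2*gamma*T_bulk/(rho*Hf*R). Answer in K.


Radius R = 43/2 = 21.5 nm = 2.15e-08 m
Convert H_f = 465 kJ/kg = 465000 J/kg
dT = 2 * gamma_SL * T_bulk / (rho * H_f * R)
dT = 2 * 0.83 * 950 / (6263 * 465000 * 2.15e-08)
dT = 25.2 K

25.2


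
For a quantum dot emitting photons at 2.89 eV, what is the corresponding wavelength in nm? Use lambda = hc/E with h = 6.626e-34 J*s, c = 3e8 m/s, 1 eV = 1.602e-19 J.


Convert energy: E = 2.89 eV = 2.89 * 1.602e-19 = 4.62978e-19 J
lambda = h*c / E = 6.626e-34 * 3e8 / 4.62978e-19
lambda = 4.29351e-07 m = 429.4 nm

429.4


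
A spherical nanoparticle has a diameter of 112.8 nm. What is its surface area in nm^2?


Radius r = 112.8/2 = 56.4 nm
Surface area SA = 4 * pi * r^2
SA = 4 * pi * (56.4)^2
SA = 39973.12 nm^2

39973.12


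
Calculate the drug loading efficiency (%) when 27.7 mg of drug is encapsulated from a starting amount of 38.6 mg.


Drug loading efficiency = (drug loaded / drug initial) * 100
DLE = 27.7 / 38.6 * 100
DLE = 0.7176 * 100
DLE = 71.76%

71.76


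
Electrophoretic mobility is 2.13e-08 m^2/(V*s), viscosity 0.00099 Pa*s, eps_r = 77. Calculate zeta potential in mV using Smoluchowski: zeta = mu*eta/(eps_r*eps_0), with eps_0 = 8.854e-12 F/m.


Smoluchowski equation: zeta = mu * eta / (eps_r * eps_0)
zeta = 2.13e-08 * 0.00099 / (77 * 8.854e-12)
zeta = 0.03093 V = 30.93 mV

30.93


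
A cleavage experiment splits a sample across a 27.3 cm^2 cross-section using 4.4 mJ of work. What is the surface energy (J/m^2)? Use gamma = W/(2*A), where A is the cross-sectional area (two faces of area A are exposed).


Convert: A = 27.3 cm^2 = 0.00273 m^2, W = 4.4 mJ = 0.0044 J
Cleaving exposes two faces of area A, so total new surface = 2*A and gamma = W / (2*A)
gamma = 0.0044 / (2 * 0.00273)
gamma = 0.806 J/m^2

0.806


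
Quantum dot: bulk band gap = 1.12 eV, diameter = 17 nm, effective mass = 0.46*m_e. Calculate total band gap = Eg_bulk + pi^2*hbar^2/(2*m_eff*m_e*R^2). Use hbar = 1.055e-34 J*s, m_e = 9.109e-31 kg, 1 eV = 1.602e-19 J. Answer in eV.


Radius R = 17/2 nm = 8.5e-09 m
Confinement energy dE = pi^2 * hbar^2 / (2 * m_eff * m_e * R^2)
dE = pi^2 * (1.055e-34)^2 / (2 * 0.46 * 9.109e-31 * (8.5e-09)^2) J, divided by 1.602e-19 J/eV
dE = 0.0113 eV
Total band gap = E_g(bulk) + dE = 1.12 + 0.0113 = 1.1313 eV

1.1313
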